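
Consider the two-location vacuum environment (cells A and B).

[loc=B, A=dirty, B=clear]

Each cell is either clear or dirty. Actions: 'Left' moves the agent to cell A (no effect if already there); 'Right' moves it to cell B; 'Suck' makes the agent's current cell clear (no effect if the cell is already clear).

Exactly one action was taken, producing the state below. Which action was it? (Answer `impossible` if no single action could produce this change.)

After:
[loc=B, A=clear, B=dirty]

try  Left: (A; A:dirty, B:clear)
try Right: (B; A:dirty, B:clear)
try  Suck: (B; A:dirty, B:clear)
no single action produces the after-state

impossible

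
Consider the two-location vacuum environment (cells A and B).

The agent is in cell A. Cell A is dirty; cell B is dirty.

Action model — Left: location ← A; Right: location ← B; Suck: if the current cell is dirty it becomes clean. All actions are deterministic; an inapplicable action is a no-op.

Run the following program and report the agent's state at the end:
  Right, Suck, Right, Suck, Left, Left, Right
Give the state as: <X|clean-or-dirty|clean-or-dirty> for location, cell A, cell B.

<B|dirty|clean>

1. Right → <B|dirty|dirty>
2. Suck → <B|dirty|clean>
3. Right → <B|dirty|clean>
4. Suck → <B|dirty|clean>
5. Left → <A|dirty|clean>
6. Left → <A|dirty|clean>
7. Right → <B|dirty|clean>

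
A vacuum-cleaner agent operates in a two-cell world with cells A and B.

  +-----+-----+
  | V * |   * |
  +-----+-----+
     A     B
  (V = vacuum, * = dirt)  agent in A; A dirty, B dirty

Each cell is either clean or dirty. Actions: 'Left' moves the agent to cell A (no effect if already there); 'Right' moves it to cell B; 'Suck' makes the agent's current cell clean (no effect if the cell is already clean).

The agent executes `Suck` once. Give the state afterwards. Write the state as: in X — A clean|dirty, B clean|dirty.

in A — A clean, B dirty

start: in A — A dirty, B dirty
Suck (#1): in A — A clean, B dirty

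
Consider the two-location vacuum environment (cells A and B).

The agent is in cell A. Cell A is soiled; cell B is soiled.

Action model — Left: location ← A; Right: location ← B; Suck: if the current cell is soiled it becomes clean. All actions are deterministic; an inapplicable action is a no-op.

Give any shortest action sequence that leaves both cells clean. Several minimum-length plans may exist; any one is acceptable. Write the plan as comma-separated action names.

Suck, Right, Suck

Suck (#1): in A — A clean, B soiled
Right (#2): in B — A clean, B soiled
Suck (#3): in B — A clean, B clean
min 3: Suck A + move + Suck B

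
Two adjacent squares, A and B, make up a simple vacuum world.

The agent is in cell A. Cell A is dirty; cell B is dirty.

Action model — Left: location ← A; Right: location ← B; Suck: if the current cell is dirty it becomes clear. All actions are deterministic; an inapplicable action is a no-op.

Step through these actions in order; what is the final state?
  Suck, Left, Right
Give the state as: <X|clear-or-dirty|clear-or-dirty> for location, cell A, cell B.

t=1 Suck ⇒ <A|clear|dirty>
t=2 Left ⇒ <A|clear|dirty>
t=3 Right ⇒ <B|clear|dirty>

<B|clear|dirty>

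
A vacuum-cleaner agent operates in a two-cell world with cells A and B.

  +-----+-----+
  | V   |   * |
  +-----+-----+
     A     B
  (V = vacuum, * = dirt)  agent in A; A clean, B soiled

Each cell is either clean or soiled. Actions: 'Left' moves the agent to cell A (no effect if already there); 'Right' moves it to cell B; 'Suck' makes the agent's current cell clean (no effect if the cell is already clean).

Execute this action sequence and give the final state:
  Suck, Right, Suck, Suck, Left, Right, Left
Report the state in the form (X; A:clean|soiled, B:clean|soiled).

1) do Suck; now (A; A:clean, B:soiled)
2) do Right; now (B; A:clean, B:soiled)
3) do Suck; now (B; A:clean, B:clean)
4) do Suck; now (B; A:clean, B:clean)
5) do Left; now (A; A:clean, B:clean)
6) do Right; now (B; A:clean, B:clean)
7) do Left; now (A; A:clean, B:clean)

(A; A:clean, B:clean)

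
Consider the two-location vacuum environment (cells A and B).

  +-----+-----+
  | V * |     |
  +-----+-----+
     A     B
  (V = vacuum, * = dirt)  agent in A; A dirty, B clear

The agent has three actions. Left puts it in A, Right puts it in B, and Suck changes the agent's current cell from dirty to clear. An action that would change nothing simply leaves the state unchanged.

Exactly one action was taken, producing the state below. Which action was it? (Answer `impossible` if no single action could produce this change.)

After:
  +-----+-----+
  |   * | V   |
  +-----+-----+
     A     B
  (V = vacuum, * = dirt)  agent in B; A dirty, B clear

Right

try  Left: <A|dirty|clear>
try Right: <B|dirty|clear>  ← match
try  Suck: <A|clear|clear>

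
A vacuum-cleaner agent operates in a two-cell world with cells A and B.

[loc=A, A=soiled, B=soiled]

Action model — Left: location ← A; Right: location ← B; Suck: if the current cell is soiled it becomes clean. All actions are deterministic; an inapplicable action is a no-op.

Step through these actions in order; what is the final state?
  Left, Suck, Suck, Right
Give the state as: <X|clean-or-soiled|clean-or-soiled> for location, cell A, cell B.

<B|clean|soiled>

t=1 Left ⇒ <A|soiled|soiled>
t=2 Suck ⇒ <A|clean|soiled>
t=3 Suck ⇒ <A|clean|soiled>
t=4 Right ⇒ <B|clean|soiled>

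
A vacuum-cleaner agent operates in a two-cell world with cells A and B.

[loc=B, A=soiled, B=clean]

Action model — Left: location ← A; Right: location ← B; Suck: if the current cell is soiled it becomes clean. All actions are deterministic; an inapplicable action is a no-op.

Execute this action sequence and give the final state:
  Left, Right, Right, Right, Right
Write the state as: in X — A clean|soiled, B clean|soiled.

step 1/5 (Left): in A — A soiled, B clean
step 2/5 (Right): in B — A soiled, B clean
step 3/5 (Right): in B — A soiled, B clean
step 4/5 (Right): in B — A soiled, B clean
step 5/5 (Right): in B — A soiled, B clean

in B — A soiled, B clean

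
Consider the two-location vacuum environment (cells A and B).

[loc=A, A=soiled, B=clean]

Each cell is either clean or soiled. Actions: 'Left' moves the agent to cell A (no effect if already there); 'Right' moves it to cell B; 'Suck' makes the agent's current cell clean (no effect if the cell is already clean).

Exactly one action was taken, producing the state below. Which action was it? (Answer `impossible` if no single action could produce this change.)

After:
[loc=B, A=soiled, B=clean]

Right

try  Left: (A; A:soiled, B:clean)
try Right: (B; A:soiled, B:clean)  ← match
try  Suck: (A; A:clean, B:clean)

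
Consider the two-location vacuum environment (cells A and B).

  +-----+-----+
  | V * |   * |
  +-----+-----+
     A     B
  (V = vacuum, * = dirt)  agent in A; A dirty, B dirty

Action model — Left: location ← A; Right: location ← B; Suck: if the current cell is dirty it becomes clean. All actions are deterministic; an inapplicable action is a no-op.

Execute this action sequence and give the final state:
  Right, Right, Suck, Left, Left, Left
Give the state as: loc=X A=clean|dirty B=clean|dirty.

Right (#1): loc=B A=dirty B=dirty
Right (#2): loc=B A=dirty B=dirty
Suck (#3): loc=B A=dirty B=clean
Left (#4): loc=A A=dirty B=clean
Left (#5): loc=A A=dirty B=clean
Left (#6): loc=A A=dirty B=clean

loc=A A=dirty B=clean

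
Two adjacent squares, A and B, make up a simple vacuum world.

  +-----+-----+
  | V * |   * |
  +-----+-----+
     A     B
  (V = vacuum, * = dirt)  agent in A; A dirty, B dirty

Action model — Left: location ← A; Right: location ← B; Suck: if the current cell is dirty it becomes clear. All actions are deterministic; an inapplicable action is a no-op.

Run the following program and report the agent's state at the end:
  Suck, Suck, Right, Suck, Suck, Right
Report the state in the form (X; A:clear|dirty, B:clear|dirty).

(B; A:clear, B:clear)

1) do Suck; now (A; A:clear, B:dirty)
2) do Suck; now (A; A:clear, B:dirty)
3) do Right; now (B; A:clear, B:dirty)
4) do Suck; now (B; A:clear, B:clear)
5) do Suck; now (B; A:clear, B:clear)
6) do Right; now (B; A:clear, B:clear)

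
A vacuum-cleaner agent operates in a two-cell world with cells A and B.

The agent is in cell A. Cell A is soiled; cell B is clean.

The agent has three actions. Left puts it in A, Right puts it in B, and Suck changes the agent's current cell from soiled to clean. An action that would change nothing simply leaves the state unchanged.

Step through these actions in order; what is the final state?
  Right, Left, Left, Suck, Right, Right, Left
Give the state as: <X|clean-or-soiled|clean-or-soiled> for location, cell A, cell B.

step 1/7 (Right): <B|soiled|clean>
step 2/7 (Left): <A|soiled|clean>
step 3/7 (Left): <A|soiled|clean>
step 4/7 (Suck): <A|clean|clean>
step 5/7 (Right): <B|clean|clean>
step 6/7 (Right): <B|clean|clean>
step 7/7 (Left): <A|clean|clean>

<A|clean|clean>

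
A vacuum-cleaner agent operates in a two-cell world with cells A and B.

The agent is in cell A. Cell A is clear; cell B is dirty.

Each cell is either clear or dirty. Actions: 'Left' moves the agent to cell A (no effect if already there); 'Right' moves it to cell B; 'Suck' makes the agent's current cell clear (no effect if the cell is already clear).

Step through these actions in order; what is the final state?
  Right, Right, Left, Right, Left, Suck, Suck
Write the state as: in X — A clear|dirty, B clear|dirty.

in A — A clear, B dirty

t=1 Right ⇒ in B — A clear, B dirty
t=2 Right ⇒ in B — A clear, B dirty
t=3 Left ⇒ in A — A clear, B dirty
t=4 Right ⇒ in B — A clear, B dirty
t=5 Left ⇒ in A — A clear, B dirty
t=6 Suck ⇒ in A — A clear, B dirty
t=7 Suck ⇒ in A — A clear, B dirty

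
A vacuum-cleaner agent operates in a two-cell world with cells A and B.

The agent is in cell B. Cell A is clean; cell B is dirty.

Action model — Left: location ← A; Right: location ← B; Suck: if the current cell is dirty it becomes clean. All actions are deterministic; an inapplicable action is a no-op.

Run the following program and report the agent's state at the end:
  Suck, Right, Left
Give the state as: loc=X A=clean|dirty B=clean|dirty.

loc=A A=clean B=clean

1. Suck → loc=B A=clean B=clean
2. Right → loc=B A=clean B=clean
3. Left → loc=A A=clean B=clean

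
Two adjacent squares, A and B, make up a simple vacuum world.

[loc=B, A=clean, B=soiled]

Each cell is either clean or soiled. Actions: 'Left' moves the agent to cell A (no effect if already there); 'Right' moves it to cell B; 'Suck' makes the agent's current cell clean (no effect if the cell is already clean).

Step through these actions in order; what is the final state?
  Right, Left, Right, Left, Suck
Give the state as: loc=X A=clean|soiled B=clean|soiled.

1) do Right; now loc=B A=clean B=soiled
2) do Left; now loc=A A=clean B=soiled
3) do Right; now loc=B A=clean B=soiled
4) do Left; now loc=A A=clean B=soiled
5) do Suck; now loc=A A=clean B=soiled

loc=A A=clean B=soiled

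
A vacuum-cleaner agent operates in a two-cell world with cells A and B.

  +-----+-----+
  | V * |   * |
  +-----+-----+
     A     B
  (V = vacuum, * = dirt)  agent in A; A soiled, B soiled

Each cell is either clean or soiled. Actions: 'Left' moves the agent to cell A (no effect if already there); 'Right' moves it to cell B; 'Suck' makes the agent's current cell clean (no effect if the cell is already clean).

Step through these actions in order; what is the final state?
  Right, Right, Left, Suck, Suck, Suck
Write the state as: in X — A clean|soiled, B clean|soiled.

in A — A clean, B soiled

1. Right → in B — A soiled, B soiled
2. Right → in B — A soiled, B soiled
3. Left → in A — A soiled, B soiled
4. Suck → in A — A clean, B soiled
5. Suck → in A — A clean, B soiled
6. Suck → in A — A clean, B soiled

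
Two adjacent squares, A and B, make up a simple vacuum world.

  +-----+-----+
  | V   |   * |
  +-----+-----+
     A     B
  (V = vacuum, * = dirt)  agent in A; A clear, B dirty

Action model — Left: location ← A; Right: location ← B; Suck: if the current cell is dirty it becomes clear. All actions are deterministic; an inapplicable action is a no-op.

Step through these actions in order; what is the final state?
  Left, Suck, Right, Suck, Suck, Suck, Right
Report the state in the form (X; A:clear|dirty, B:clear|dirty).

(B; A:clear, B:clear)

step 1/7 (Left): (A; A:clear, B:dirty)
step 2/7 (Suck): (A; A:clear, B:dirty)
step 3/7 (Right): (B; A:clear, B:dirty)
step 4/7 (Suck): (B; A:clear, B:clear)
step 5/7 (Suck): (B; A:clear, B:clear)
step 6/7 (Suck): (B; A:clear, B:clear)
step 7/7 (Right): (B; A:clear, B:clear)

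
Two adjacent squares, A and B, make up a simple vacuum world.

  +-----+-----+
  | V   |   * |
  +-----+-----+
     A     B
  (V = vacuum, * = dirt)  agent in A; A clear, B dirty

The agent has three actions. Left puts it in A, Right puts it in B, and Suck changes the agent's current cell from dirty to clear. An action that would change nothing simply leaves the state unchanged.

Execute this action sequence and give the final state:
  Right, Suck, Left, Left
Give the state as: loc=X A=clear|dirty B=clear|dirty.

[1] after Right: loc=B A=clear B=dirty
[2] after Suck: loc=B A=clear B=clear
[3] after Left: loc=A A=clear B=clear
[4] after Left: loc=A A=clear B=clear

loc=A A=clear B=clear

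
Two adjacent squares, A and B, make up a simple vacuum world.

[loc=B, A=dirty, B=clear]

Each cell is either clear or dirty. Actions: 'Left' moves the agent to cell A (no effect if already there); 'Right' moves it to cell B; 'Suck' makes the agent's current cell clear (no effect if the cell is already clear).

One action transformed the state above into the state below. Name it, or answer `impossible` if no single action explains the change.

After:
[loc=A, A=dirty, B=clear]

Left

try  Left: loc=A A=dirty B=clear  ← match
try Right: loc=B A=dirty B=clear
try  Suck: loc=B A=dirty B=clear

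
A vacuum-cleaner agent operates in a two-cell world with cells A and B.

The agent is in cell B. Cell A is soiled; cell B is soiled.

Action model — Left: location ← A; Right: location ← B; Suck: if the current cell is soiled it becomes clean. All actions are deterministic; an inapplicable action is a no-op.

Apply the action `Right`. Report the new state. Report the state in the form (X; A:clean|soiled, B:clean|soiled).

(B; A:soiled, B:soiled)

start: (B; A:soiled, B:soiled)
1. Right → (B; A:soiled, B:soiled)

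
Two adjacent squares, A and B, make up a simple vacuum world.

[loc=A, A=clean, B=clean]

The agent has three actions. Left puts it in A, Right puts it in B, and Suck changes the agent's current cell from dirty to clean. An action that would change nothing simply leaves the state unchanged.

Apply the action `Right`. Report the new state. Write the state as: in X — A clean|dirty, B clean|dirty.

start: in A — A clean, B clean
step 1/1 (Right): in B — A clean, B clean

in B — A clean, B clean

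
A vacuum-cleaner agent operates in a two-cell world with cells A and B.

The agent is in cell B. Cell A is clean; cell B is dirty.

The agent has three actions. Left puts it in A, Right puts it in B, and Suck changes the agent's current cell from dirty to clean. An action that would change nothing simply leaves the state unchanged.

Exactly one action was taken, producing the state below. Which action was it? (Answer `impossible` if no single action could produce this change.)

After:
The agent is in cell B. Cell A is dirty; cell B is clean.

impossible

try  Left: in A — A clean, B dirty
try Right: in B — A clean, B dirty
try  Suck: in B — A clean, B clean
no single action produces the after-state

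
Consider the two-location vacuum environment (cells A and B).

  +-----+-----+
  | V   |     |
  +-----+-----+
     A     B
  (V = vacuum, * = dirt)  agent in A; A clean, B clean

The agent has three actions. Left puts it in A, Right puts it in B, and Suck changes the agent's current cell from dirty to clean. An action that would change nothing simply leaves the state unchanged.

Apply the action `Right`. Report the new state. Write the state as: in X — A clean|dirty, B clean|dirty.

in B — A clean, B clean

start: in A — A clean, B clean
Right (#1): in B — A clean, B clean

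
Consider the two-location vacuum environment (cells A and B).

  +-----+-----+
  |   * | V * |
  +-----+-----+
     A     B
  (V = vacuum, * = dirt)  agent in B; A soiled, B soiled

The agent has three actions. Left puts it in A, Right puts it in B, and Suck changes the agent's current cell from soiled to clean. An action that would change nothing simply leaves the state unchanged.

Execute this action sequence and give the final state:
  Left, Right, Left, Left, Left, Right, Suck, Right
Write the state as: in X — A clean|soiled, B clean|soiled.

1. Left → in A — A soiled, B soiled
2. Right → in B — A soiled, B soiled
3. Left → in A — A soiled, B soiled
4. Left → in A — A soiled, B soiled
5. Left → in A — A soiled, B soiled
6. Right → in B — A soiled, B soiled
7. Suck → in B — A soiled, B clean
8. Right → in B — A soiled, B clean

in B — A soiled, B clean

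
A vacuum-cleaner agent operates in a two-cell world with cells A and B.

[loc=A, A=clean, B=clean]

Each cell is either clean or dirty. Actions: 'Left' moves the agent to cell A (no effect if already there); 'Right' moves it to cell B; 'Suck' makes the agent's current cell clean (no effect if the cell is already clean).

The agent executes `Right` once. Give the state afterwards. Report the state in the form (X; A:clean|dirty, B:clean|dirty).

start: (A; A:clean, B:clean)
step 1/1 (Right): (B; A:clean, B:clean)

(B; A:clean, B:clean)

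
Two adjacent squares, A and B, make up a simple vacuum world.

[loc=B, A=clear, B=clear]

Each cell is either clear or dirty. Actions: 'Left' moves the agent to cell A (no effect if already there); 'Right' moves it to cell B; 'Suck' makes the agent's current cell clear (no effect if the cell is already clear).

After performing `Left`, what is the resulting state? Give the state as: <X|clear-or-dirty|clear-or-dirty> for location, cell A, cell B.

start: <B|clear|clear>
1. Left → <A|clear|clear>

<A|clear|clear>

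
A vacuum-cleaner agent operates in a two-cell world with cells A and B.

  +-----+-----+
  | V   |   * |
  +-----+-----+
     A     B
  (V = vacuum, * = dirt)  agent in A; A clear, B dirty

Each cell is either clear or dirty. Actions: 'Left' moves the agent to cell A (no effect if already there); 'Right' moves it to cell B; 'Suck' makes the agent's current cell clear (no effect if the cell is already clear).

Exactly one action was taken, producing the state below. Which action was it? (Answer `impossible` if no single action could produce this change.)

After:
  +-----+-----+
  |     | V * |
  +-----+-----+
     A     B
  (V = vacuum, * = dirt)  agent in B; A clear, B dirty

try  Left: loc=A A=clear B=dirty
try Right: loc=B A=clear B=dirty  ← match
try  Suck: loc=A A=clear B=dirty

Right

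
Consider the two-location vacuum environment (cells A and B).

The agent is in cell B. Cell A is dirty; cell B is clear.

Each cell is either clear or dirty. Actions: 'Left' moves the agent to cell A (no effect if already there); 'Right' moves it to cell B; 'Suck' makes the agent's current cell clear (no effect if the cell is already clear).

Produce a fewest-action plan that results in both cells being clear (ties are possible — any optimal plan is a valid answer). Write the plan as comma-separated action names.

1) do Left; now loc=A A=dirty B=clear
2) do Suck; now loc=A A=clear B=clear
min 2: go A then Suck

Left, Suck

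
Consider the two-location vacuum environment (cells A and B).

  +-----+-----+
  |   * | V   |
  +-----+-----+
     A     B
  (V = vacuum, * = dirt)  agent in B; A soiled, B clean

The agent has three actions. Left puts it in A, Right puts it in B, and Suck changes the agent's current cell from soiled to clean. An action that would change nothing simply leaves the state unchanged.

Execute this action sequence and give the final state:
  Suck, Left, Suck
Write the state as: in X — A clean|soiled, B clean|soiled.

in A — A clean, B clean

1. Suck → in B — A soiled, B clean
2. Left → in A — A soiled, B clean
3. Suck → in A — A clean, B clean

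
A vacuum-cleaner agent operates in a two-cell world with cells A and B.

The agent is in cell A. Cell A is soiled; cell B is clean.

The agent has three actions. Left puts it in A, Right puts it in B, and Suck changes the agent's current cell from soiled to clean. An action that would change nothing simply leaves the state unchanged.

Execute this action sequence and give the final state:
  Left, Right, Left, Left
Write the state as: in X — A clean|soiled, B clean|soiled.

Left (#1): in A — A soiled, B clean
Right (#2): in B — A soiled, B clean
Left (#3): in A — A soiled, B clean
Left (#4): in A — A soiled, B clean

in A — A soiled, B clean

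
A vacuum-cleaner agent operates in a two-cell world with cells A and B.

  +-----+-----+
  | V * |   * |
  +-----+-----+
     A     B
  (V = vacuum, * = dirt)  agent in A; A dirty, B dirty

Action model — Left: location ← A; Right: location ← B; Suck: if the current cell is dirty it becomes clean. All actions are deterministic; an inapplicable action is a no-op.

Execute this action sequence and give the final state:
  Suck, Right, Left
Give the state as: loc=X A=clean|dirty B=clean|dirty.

1. Suck → loc=A A=clean B=dirty
2. Right → loc=B A=clean B=dirty
3. Left → loc=A A=clean B=dirty

loc=A A=clean B=dirty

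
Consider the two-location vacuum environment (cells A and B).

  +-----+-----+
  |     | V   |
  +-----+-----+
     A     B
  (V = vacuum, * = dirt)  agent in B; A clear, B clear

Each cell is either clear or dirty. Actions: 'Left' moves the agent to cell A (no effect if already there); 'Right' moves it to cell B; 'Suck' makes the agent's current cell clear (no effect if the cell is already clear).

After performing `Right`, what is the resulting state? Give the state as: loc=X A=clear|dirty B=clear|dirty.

loc=B A=clear B=clear

start: loc=B A=clear B=clear
t=1 Right ⇒ loc=B A=clear B=clear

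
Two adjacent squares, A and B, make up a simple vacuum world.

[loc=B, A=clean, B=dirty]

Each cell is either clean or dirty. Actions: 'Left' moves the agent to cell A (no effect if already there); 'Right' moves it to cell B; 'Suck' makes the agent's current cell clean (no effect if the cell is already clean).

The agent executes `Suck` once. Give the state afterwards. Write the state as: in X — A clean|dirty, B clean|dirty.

in B — A clean, B clean

start: in B — A clean, B dirty
1) do Suck; now in B — A clean, B clean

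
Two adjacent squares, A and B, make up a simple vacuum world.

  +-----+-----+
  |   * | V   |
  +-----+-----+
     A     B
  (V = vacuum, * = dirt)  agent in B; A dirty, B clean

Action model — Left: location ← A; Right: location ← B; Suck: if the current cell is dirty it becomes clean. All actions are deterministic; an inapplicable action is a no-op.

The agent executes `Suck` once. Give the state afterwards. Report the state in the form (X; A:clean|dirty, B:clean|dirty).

start: (B; A:dirty, B:clean)
t=1 Suck ⇒ (B; A:dirty, B:clean)

(B; A:dirty, B:clean)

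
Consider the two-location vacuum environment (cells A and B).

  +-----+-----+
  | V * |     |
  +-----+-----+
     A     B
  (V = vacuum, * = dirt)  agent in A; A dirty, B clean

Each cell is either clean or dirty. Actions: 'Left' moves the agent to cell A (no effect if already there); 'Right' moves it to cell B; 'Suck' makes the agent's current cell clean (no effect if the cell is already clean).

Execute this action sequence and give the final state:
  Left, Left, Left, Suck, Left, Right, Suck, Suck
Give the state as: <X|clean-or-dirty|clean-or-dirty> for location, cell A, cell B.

Left (#1): <A|dirty|clean>
Left (#2): <A|dirty|clean>
Left (#3): <A|dirty|clean>
Suck (#4): <A|clean|clean>
Left (#5): <A|clean|clean>
Right (#6): <B|clean|clean>
Suck (#7): <B|clean|clean>
Suck (#8): <B|clean|clean>

<B|clean|clean>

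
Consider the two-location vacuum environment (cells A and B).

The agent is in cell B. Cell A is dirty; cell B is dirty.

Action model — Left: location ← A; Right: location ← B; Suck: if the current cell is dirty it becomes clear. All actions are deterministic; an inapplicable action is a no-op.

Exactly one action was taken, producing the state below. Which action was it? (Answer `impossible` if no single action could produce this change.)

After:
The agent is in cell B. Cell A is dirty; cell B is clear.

try  Left: (A; A:dirty, B:dirty)
try Right: (B; A:dirty, B:dirty)
try  Suck: (B; A:dirty, B:clear)  ← match

Suck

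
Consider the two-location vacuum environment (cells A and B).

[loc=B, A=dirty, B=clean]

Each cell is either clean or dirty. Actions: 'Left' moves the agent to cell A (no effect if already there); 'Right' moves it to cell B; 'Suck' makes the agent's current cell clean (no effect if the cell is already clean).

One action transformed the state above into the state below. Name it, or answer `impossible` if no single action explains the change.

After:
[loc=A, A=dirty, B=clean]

try  Left: (A; A:dirty, B:clean)  ← match
try Right: (B; A:dirty, B:clean)
try  Suck: (B; A:dirty, B:clean)

Left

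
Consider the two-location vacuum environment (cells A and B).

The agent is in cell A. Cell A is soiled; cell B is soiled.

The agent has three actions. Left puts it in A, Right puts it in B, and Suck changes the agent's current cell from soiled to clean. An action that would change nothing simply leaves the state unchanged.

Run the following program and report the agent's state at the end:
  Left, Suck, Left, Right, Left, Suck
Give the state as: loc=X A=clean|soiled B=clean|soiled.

loc=A A=clean B=soiled

1. Left → loc=A A=soiled B=soiled
2. Suck → loc=A A=clean B=soiled
3. Left → loc=A A=clean B=soiled
4. Right → loc=B A=clean B=soiled
5. Left → loc=A A=clean B=soiled
6. Suck → loc=A A=clean B=soiled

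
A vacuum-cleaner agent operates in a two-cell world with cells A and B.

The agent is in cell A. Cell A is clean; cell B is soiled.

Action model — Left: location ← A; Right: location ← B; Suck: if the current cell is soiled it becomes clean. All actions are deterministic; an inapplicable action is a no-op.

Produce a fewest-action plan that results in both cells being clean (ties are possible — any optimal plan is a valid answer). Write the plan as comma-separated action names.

1) do Right; now in B — A clean, B soiled
2) do Suck; now in B — A clean, B clean
min 2: go B then Suck

Right, Suck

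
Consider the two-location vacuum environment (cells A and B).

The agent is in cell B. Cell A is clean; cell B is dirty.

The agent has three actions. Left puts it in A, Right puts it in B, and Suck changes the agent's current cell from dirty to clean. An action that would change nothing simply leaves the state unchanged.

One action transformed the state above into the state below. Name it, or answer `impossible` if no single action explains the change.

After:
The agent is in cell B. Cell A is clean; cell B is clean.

try  Left: (A; A:clean, B:dirty)
try Right: (B; A:clean, B:dirty)
try  Suck: (B; A:clean, B:clean)  ← match

Suck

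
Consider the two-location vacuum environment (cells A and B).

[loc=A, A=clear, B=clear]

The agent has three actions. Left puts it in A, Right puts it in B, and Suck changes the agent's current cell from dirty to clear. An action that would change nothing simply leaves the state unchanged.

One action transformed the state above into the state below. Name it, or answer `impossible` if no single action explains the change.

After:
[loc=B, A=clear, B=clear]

Right

try  Left: <A|clear|clear>
try Right: <B|clear|clear>  ← match
try  Suck: <A|clear|clear>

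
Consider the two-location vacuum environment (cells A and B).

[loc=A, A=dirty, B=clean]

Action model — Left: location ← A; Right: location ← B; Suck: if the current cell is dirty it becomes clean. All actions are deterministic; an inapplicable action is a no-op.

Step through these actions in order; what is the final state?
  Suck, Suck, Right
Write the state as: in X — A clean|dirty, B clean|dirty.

Suck (#1): in A — A clean, B clean
Suck (#2): in A — A clean, B clean
Right (#3): in B — A clean, B clean

in B — A clean, B clean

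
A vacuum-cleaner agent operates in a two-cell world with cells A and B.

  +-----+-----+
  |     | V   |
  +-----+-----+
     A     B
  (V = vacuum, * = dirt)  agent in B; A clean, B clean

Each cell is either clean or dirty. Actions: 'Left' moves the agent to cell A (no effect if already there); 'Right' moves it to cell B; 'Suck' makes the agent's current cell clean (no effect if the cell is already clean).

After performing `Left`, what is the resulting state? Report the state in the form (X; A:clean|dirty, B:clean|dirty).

(A; A:clean, B:clean)

start: (B; A:clean, B:clean)
1) do Left; now (A; A:clean, B:clean)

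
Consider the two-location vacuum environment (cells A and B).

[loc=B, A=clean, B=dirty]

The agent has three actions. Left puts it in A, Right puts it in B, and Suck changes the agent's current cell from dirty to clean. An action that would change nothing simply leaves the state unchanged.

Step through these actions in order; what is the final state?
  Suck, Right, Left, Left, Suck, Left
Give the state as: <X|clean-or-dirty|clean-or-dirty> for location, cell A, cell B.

<A|clean|clean>

1) do Suck; now <B|clean|clean>
2) do Right; now <B|clean|clean>
3) do Left; now <A|clean|clean>
4) do Left; now <A|clean|clean>
5) do Suck; now <A|clean|clean>
6) do Left; now <A|clean|clean>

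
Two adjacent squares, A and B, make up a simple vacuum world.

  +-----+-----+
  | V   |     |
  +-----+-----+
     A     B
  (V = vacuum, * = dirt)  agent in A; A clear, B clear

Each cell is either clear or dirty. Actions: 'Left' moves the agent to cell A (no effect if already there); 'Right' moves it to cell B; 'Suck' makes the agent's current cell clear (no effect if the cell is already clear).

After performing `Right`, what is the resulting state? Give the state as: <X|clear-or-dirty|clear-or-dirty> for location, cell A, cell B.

<B|clear|clear>

start: <A|clear|clear>
t=1 Right ⇒ <B|clear|clear>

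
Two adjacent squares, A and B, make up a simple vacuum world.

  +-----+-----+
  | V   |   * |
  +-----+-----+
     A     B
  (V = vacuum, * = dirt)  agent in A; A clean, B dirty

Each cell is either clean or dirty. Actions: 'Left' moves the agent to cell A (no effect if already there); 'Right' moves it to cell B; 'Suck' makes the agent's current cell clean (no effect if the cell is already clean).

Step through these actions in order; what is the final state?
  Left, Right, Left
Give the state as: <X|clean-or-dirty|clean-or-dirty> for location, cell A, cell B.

Left (#1): <A|clean|dirty>
Right (#2): <B|clean|dirty>
Left (#3): <A|clean|dirty>

<A|clean|dirty>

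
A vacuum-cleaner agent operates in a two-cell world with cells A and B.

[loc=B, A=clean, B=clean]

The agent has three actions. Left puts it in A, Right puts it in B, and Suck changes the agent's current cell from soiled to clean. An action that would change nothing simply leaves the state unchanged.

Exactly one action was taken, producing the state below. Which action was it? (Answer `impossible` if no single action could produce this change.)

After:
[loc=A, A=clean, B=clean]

try  Left: <A|clean|clean>  ← match
try Right: <B|clean|clean>
try  Suck: <B|clean|clean>

Left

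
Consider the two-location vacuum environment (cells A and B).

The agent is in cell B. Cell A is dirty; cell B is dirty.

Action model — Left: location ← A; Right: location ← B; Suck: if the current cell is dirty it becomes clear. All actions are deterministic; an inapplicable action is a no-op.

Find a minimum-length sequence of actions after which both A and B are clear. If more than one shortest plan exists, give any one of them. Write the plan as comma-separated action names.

1) do Suck; now (B; A:dirty, B:clear)
2) do Left; now (A; A:dirty, B:clear)
3) do Suck; now (A; A:clear, B:clear)
min 3: Suck B + move + Suck A

Suck, Left, Suck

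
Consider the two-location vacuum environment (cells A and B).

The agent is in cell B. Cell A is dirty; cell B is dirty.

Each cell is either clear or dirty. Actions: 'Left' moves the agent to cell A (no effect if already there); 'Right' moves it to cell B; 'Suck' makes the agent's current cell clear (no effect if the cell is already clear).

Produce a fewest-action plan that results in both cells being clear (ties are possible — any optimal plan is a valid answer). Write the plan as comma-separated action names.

1. Suck → (B; A:dirty, B:clear)
2. Left → (A; A:dirty, B:clear)
3. Suck → (A; A:clear, B:clear)
min 3: Suck B + move + Suck A

Suck, Left, Suck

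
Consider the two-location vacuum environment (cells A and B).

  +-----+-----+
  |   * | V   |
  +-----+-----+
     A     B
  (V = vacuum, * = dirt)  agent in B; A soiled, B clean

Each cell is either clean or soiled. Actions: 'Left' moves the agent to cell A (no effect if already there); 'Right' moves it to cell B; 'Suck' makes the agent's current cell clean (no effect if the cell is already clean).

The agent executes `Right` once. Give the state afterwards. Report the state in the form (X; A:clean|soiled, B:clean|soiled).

(B; A:soiled, B:clean)

start: (B; A:soiled, B:clean)
[1] after Right: (B; A:soiled, B:clean)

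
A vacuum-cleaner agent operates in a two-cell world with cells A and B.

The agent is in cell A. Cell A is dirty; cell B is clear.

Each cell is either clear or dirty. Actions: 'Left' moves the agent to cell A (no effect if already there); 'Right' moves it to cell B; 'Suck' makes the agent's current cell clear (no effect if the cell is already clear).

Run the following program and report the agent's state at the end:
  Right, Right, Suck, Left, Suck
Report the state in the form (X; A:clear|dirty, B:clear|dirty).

1. Right → (B; A:dirty, B:clear)
2. Right → (B; A:dirty, B:clear)
3. Suck → (B; A:dirty, B:clear)
4. Left → (A; A:dirty, B:clear)
5. Suck → (A; A:clear, B:clear)

(A; A:clear, B:clear)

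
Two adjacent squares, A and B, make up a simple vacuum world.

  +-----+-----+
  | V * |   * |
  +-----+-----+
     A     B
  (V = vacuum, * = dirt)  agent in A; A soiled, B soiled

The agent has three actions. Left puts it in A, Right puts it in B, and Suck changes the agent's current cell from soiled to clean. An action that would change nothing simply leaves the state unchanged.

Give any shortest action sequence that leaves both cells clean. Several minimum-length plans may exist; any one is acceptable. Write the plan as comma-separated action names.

Suck (#1): loc=A A=clean B=soiled
Right (#2): loc=B A=clean B=soiled
Suck (#3): loc=B A=clean B=clean
min 3: Suck A + move + Suck B

Suck, Right, Suck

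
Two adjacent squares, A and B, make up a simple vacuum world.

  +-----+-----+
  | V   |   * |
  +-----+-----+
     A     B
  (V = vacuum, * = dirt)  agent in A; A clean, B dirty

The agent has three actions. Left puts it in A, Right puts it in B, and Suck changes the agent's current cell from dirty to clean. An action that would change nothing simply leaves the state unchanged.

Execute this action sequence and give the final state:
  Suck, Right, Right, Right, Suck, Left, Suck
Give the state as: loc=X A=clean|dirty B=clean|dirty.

loc=A A=clean B=clean

1. Suck → loc=A A=clean B=dirty
2. Right → loc=B A=clean B=dirty
3. Right → loc=B A=clean B=dirty
4. Right → loc=B A=clean B=dirty
5. Suck → loc=B A=clean B=clean
6. Left → loc=A A=clean B=clean
7. Suck → loc=A A=clean B=clean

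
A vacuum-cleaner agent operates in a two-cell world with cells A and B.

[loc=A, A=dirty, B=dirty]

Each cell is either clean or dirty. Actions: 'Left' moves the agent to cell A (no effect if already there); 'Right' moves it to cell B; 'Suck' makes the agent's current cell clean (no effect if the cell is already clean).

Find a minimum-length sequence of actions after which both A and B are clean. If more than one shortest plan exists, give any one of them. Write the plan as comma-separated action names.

t=1 Suck ⇒ in A — A clean, B dirty
t=2 Right ⇒ in B — A clean, B dirty
t=3 Suck ⇒ in B — A clean, B clean
min 3: Suck A + move + Suck B

Suck, Right, Suck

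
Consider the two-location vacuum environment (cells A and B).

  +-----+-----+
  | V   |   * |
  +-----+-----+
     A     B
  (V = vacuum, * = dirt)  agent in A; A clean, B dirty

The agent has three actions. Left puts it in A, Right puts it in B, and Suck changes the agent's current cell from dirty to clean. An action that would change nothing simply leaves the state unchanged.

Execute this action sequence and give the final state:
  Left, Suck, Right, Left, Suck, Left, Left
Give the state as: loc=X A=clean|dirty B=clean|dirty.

loc=A A=clean B=dirty

1. Left → loc=A A=clean B=dirty
2. Suck → loc=A A=clean B=dirty
3. Right → loc=B A=clean B=dirty
4. Left → loc=A A=clean B=dirty
5. Suck → loc=A A=clean B=dirty
6. Left → loc=A A=clean B=dirty
7. Left → loc=A A=clean B=dirty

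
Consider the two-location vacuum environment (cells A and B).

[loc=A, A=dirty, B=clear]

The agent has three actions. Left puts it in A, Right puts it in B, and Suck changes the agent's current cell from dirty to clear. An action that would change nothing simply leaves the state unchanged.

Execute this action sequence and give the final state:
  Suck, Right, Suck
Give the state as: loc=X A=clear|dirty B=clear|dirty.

step 1/3 (Suck): loc=A A=clear B=clear
step 2/3 (Right): loc=B A=clear B=clear
step 3/3 (Suck): loc=B A=clear B=clear

loc=B A=clear B=clear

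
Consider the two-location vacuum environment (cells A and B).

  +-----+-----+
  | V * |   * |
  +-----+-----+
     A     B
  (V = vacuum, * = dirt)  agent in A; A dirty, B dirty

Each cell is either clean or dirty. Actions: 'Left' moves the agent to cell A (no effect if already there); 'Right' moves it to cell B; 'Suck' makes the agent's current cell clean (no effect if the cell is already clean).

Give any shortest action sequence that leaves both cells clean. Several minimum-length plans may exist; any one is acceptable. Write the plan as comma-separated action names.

Suck, Right, Suck

t=1 Suck ⇒ (A; A:clean, B:dirty)
t=2 Right ⇒ (B; A:clean, B:dirty)
t=3 Suck ⇒ (B; A:clean, B:clean)
min 3: Suck A + move + Suck B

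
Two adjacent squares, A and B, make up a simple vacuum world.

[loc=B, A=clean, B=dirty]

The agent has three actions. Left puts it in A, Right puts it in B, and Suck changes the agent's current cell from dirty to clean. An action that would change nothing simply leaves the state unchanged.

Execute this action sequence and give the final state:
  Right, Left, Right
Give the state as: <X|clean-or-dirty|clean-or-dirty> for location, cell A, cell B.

<B|clean|dirty>

Right (#1): <B|clean|dirty>
Left (#2): <A|clean|dirty>
Right (#3): <B|clean|dirty>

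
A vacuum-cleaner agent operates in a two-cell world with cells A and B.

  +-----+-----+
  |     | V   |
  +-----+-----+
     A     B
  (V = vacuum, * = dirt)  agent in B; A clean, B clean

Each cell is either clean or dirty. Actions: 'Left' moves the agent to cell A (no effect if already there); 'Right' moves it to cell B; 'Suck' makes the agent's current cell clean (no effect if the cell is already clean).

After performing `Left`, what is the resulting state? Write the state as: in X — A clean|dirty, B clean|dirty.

in A — A clean, B clean

start: in B — A clean, B clean
step 1/1 (Left): in A — A clean, B clean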